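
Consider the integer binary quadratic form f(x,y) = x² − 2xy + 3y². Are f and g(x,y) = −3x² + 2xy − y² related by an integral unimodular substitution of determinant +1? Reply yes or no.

D₁ = -8, D₂ = -8
f: translate: b→0 (≡-2 mod 2), so (1,-2,3)→(1,0,2)
f: reduced (well bottom): (1,0,2) with a≤c, −a<b≤a
g is negative-definite; reduce −g:
−g: flip: (3,-2,1)→(1,2,3)
−g: translate: b→0 (≡2 mod 2), so (1,2,3)→(1,0,2)
−g: reduced (well bottom): (1,0,2) with a≤c, −a<b≤a
flip sign back: reduced form of g is (-1,0,-2)
reduced forms (1, 0, 2) vs (-1, 0, -2) ⇒ inequivalent

no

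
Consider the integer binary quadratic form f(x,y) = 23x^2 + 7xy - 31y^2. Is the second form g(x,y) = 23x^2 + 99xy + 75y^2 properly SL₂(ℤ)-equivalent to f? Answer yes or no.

D₁ = 2901, D₂ = 2901
river cycle of f (length 10): (23, 53, -1), (-1, 53, 23), (23, 39, -15), (-15, 51, 5), (5, 49, -25), (-25, 51, 3), (3, 51, -25), (-25, 49, 5), (5, 51, -15), (-15, 39, 23)
river cycle of g (length 10): (-1, 53, 23), (23, 39, -15), (-15, 51, 5), (5, 49, -25), (-25, 51, 3), (3, 51, -25), (-25, 49, 5), (5, 51, -15), (-15, 39, 23), (23, 53, -1)
cycles coincide ⇒ equivalent

yes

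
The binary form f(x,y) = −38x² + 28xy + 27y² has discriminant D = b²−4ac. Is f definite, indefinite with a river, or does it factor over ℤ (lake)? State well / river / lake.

D = b²−4ac = 28² − 4·(-38)·27 = 4888
D > 0 non-square ⇒ indefinite ⇒ periodic river

river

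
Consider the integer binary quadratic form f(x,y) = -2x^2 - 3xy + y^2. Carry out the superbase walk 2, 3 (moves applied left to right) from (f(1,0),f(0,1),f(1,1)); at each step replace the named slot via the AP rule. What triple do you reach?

start (-2,1,-4) = (f(1,0),f(0,1),f(1,1))
replace slot 2: 2·((-2)+(-4)) − 1 = -13 → (-2,-13,-4)
replace slot 3: 2·((-2)+(-13)) − (-4) = -26 → (-2,-13,-26)

-2,-13,-26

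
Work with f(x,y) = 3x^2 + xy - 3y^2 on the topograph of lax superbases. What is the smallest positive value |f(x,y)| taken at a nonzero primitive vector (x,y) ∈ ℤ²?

river: ρ → (-3,5,1)
river: ρ → (1,5,-3)
river: ρ → (-3,1,3)
river: ρ → (3,5,-1)
river: ρ → (-1,5,3)
river: ρ → (3,1,-3)
closes: descent 0, river 6
min |a| on river = 1

1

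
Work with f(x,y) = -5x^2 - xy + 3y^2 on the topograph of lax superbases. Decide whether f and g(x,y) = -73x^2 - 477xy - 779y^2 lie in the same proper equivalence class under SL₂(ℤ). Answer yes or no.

D₁ = 61, D₂ = 61
river cycle of f (length 6): (3, 7, -1), (-1, 7, 3), (3, 5, -3), (-3, 7, 1), (1, 7, -3), (-3, 5, 3)
river cycle of g (length 6): (3, 7, -1), (-1, 7, 3), (3, 5, -3), (-3, 7, 1), (1, 7, -3), (-3, 5, 3)
cycles coincide ⇒ equivalent

yes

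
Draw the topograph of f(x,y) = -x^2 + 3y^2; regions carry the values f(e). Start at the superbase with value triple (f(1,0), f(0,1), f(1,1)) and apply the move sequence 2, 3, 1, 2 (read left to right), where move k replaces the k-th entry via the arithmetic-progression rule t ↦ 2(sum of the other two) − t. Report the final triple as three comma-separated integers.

start (-1,3,2) = (f(1,0),f(0,1),f(1,1))
replace slot 2: 2·((-1)+2) − 3 = -1 → (-1,-1,2)
replace slot 3: 2·((-1)+(-1)) − 2 = -6 → (-1,-1,-6)
replace slot 1: 2·((-1)+(-6)) − (-1) = -13 → (-13,-1,-6)
replace slot 2: 2·((-13)+(-6)) − (-1) = -37 → (-13,-37,-6)

-13,-37,-6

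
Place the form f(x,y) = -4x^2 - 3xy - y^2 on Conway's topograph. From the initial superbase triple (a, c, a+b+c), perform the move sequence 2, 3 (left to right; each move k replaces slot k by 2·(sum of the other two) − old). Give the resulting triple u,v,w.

start (-4,-1,-8) = (f(1,0),f(0,1),f(1,1))
replace slot 2: 2·((-4)+(-8)) − (-1) = -23 → (-4,-23,-8)
replace slot 3: 2·((-4)+(-23)) − (-8) = -46 → (-4,-23,-46)

-4,-23,-46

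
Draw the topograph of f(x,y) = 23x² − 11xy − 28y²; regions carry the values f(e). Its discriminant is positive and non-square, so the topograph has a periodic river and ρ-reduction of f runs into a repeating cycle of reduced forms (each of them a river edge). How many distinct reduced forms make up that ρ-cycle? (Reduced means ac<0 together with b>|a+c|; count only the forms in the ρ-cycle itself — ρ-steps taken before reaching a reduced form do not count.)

D = 2697, ⌊√D⌋ = 51
descent: ρ → (-28,11,23)  [lands on river]
river: ρ → (23,35,-16)
river: ρ → (-16,29,29)
river: ρ → (29,29,-16)
river: ρ → (-16,35,23)
river: ρ → (23,11,-28)
river: ρ → (-28,45,6)
river: ρ → (6,51,-4)
river: ρ → (-4,45,42)
river: ρ → (42,39,-7)
river: ρ → (-7,45,24)
river: ρ → (24,51,-1)
river: ρ → (-1,51,24)
river: ρ → (24,45,-7)
river: ρ → (-7,39,42)
river: ρ → (42,45,-4)
river: ρ → (-4,51,6)
river: ρ → (6,45,-28)
ρ-cycle length = 18 (tail of 1 descent step not counted)

18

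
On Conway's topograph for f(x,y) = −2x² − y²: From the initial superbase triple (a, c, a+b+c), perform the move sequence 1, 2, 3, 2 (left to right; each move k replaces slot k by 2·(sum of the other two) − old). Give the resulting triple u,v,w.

start (-2,-1,-3) = (f(1,0),f(0,1),f(1,1))
replace slot 1: 2·((-1)+(-3)) − (-2) = -6 → (-6,-1,-3)
replace slot 2: 2·((-6)+(-3)) − (-1) = -17 → (-6,-17,-3)
replace slot 3: 2·((-6)+(-17)) − (-3) = -43 → (-6,-17,-43)
replace slot 2: 2·((-6)+(-43)) − (-17) = -81 → (-6,-81,-43)

-6,-81,-43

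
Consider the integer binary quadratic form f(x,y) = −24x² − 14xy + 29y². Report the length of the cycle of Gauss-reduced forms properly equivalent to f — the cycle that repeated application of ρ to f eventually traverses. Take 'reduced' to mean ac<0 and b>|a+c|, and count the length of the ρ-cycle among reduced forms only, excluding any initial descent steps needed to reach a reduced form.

D = 2980, ⌊√D⌋ = 54
descent: ρ → (29,14,-24)  [lands on river]
river: ρ → (-24,34,19)
river: ρ → (19,42,-16)
river: ρ → (-16,54,1)
river: ρ → (1,54,-16)
river: ρ → (-16,42,19)
river: ρ → (19,34,-24)
river: ρ → (-24,14,29)
river: ρ → (29,44,-9)
river: ρ → (-9,46,24)
river: ρ → (24,50,-5)
river: ρ → (-5,50,24)
river: ρ → (24,46,-9)
river: ρ → (-9,44,29)
ρ-cycle length = 14 (tail of 1 descent step not counted)

14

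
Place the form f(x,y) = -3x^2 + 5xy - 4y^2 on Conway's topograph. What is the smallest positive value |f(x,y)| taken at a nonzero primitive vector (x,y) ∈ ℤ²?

translate: b→1 (≡-5 mod 6), so (3,-5,4)→(3,1,2)
flip: (3,1,2)→(2,-1,3)
reduced (well bottom): (2,-1,3) with a≤c, −a<b≤a
well minimum |f| = |-2| = 2 (negative-definite)

2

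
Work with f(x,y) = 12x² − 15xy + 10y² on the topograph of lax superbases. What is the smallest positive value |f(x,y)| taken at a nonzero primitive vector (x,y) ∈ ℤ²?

translate: b→9 (≡-15 mod 24), so (12,-15,10)→(12,9,7)
flip: (12,9,7)→(7,-9,12)
translate: b→5 (≡-9 mod 14), so (7,-9,12)→(7,5,10)
reduced (well bottom): (7,5,10) with a≤c, −a<b≤a
well minimum = a = 7

7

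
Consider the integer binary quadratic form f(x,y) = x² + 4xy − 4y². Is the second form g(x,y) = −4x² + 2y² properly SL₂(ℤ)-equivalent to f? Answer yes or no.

D₁ = 32, D₂ = 32
river cycle of f (length 2): (-4, 4, 1), (1, 4, -4)
river cycle of g (length 2): (2, 4, -2), (-2, 4, 2)
cycles differ ⇒ inequivalent

no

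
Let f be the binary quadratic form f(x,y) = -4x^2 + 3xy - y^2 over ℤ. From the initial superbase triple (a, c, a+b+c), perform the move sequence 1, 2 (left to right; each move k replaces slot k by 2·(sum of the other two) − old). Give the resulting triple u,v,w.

start (-4,-1,-2) = (f(1,0),f(0,1),f(1,1))
replace slot 1: 2·((-1)+(-2)) − (-4) = -2 → (-2,-1,-2)
replace slot 2: 2·((-2)+(-2)) − (-1) = -7 → (-2,-7,-2)

-2,-7,-2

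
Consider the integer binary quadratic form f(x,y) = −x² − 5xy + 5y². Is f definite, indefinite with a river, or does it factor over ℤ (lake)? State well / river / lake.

D = b²−4ac = (-5)² − 4·(-1)·5 = 45
D > 0 non-square ⇒ indefinite ⇒ periodic river

river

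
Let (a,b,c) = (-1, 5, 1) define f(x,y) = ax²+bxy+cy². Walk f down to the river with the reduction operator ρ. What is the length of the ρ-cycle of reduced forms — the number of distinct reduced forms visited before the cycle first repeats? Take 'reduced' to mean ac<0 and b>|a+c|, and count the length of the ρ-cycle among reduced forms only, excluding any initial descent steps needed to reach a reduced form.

D = 29, ⌊√D⌋ = 5
river: ρ → (1,5,-1)
river: ρ → (-1,5,1)
ρ-cycle length = 2 (tail of 0 descent steps not counted)

2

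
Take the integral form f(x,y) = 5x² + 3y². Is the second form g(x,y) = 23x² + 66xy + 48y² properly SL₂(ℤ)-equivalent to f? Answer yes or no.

D₁ = -60, D₂ = -60
f: flip: (5,0,3)→(3,0,5)
f: reduced (well bottom): (3,0,5) with a≤c, −a<b≤a
g: translate: b→20 (≡66 mod 46), so (23,66,48)→(23,20,5)
g: flip: (23,20,5)→(5,-20,23)
g: translate: b→0 (≡-20 mod 10), so (5,-20,23)→(5,0,3)
g: flip: (5,0,3)→(3,0,5)
g: reduced (well bottom): (3,0,5) with a≤c, −a<b≤a
reduced forms (3, 0, 5) vs (3, 0, 5) ⇒ equivalent

yes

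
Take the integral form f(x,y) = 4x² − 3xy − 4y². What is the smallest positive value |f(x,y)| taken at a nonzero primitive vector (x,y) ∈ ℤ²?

descent: ρ → (-4,3,4)  [lands on river]
river: ρ → (4,5,-3)
river: ρ → (-3,7,2)
river: ρ → (2,5,-6)
river: ρ → (-6,7,1)
river: ρ → (1,7,-6)
river: ρ → (-6,5,2)
river: ρ → (2,7,-3)
river: ρ → (-3,5,4)
river: ρ → (4,3,-4)
river: ρ → (-4,5,3)
river: ρ → (3,7,-2)
river: ρ → (-2,5,6)
river: ρ → (6,7,-1)
river: ρ → (-1,7,6)
river: ρ → (6,5,-2)
river: ρ → (-2,7,3)
river: ρ → (3,5,-4)
closes: descent 1, river 18
min |a| on river = 1

1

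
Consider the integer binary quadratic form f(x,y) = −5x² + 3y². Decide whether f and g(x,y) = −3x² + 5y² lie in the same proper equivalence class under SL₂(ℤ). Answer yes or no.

D₁ = 60, D₂ = 60
river cycle of f (length 2): (3, 6, -2), (-2, 6, 3)
river cycle of g (length 2): (-3, 6, 2), (2, 6, -3)
cycles differ ⇒ inequivalent

no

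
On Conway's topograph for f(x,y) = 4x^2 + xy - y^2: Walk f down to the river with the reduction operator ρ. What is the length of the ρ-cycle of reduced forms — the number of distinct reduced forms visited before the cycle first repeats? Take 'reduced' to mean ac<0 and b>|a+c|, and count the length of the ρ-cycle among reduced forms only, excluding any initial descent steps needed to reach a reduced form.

D = 17, ⌊√D⌋ = 4
descent: ρ → (-1,3,2)  [lands on river]
river: ρ → (2,1,-2)
river: ρ → (-2,3,1)
river: ρ → (1,3,-2)
river: ρ → (-2,1,2)
river: ρ → (2,3,-1)
ρ-cycle length = 6 (tail of 1 descent step not counted)

6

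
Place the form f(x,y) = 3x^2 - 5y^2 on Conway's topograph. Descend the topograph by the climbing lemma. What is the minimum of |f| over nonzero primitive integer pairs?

descent: ρ → (-5,0,3)
descent: ρ → (3,6,-2)  [lands on river]
river: ρ → (-2,6,3)
closes: descent 2, river 2
min |a| on river = 2

2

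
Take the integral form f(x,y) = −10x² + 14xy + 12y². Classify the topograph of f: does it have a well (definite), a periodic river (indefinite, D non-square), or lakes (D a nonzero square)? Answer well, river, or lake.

D = b²−4ac = 14² − 4·(-10)·12 = 676
D = 26² is a perfect square ⇒ form factors over ℤ ⇒ lakes

lake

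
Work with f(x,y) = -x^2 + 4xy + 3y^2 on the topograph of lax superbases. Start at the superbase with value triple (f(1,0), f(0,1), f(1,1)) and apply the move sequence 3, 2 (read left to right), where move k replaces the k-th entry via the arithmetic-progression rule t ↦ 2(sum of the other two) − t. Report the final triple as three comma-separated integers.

start (-1,3,6) = (f(1,0),f(0,1),f(1,1))
replace slot 3: 2·((-1)+3) − 6 = -2 → (-1,3,-2)
replace slot 2: 2·((-1)+(-2)) − 3 = -9 → (-1,-9,-2)

-1,-9,-2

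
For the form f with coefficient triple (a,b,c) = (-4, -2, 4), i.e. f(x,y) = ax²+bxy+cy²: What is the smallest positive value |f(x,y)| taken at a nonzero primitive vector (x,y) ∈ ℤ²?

descent: ρ → (4,2,-4)  [lands on river]
river: ρ → (-4,6,2)
river: ρ → (2,6,-4)
river: ρ → (-4,2,4)
river: ρ → (4,6,-2)
river: ρ → (-2,6,4)
closes: descent 1, river 6
min |a| on river = 2

2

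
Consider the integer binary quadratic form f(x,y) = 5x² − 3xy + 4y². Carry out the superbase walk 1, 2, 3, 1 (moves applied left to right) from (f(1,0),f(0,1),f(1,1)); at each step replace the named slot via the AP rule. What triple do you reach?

start (5,4,6) = (f(1,0),f(0,1),f(1,1))
replace slot 1: 2·(4+6) − 5 = 15 → (15,4,6)
replace slot 2: 2·(15+6) − 4 = 38 → (15,38,6)
replace slot 3: 2·(15+38) − 6 = 100 → (15,38,100)
replace slot 1: 2·(38+100) − 15 = 261 → (261,38,100)

261,38,100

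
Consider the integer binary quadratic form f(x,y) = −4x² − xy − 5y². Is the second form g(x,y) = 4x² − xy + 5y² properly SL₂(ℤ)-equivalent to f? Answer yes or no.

D₁ = -79, D₂ = -79
f is negative-definite; reduce −f:
−f: reduced (well bottom): (4,1,5) with a≤c, −a<b≤a
flip sign back: reduced form of f is (-4,-1,-5)
g: reduced (well bottom): (4,-1,5) with a≤c, −a<b≤a
reduced forms (-4, -1, -5) vs (4, -1, 5) ⇒ inequivalent

no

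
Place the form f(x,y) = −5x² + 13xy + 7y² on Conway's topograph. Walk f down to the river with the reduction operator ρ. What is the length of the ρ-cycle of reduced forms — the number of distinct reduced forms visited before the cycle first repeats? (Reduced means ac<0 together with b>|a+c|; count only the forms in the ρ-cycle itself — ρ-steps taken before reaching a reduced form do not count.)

D = 309, ⌊√D⌋ = 17
river: ρ → (7,15,-3)
river: ρ → (-3,15,7)
river: ρ → (7,13,-5)
river: ρ → (-5,17,1)
river: ρ → (1,17,-5)
river: ρ → (-5,13,7)
ρ-cycle length = 6 (tail of 0 descent steps not counted)

6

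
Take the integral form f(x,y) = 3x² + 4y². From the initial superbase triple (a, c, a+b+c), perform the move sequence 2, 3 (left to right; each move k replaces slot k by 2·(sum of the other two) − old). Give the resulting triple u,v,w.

start (3,4,7) = (f(1,0),f(0,1),f(1,1))
replace slot 2: 2·(3+7) − 4 = 16 → (3,16,7)
replace slot 3: 2·(3+16) − 7 = 31 → (3,16,31)

3,16,31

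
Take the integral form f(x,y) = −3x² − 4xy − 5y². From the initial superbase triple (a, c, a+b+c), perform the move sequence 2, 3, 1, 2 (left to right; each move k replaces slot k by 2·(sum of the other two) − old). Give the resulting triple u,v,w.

start (-3,-5,-12) = (f(1,0),f(0,1),f(1,1))
replace slot 2: 2·((-3)+(-12)) − (-5) = -25 → (-3,-25,-12)
replace slot 3: 2·((-3)+(-25)) − (-12) = -44 → (-3,-25,-44)
replace slot 1: 2·((-25)+(-44)) − (-3) = -135 → (-135,-25,-44)
replace slot 2: 2·((-135)+(-44)) − (-25) = -333 → (-135,-333,-44)

-135,-333,-44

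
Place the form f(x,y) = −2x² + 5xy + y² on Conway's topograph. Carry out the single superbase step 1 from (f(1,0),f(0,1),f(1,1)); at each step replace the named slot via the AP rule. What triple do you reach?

start (-2,1,4) = (f(1,0),f(0,1),f(1,1))
replace slot 1: 2·(1+4) − (-2) = 12 → (12,1,4)

12,1,4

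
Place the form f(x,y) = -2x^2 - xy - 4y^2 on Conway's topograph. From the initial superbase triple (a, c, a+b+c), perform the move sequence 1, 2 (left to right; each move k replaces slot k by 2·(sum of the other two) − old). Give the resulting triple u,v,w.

start (-2,-4,-7) = (f(1,0),f(0,1),f(1,1))
replace slot 1: 2·((-4)+(-7)) − (-2) = -20 → (-20,-4,-7)
replace slot 2: 2·((-20)+(-7)) − (-4) = -50 → (-20,-50,-7)

-20,-50,-7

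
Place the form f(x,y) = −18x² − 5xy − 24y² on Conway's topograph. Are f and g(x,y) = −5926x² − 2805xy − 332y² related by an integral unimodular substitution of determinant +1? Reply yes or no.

D₁ = -1703, D₂ = -1703
f is negative-definite; reduce −f:
−f: reduced (well bottom): (18,5,24) with a≤c, −a<b≤a
flip sign back: reduced form of f is (-18,-5,-24)
g is negative-definite; reduce −g:
−g: flip: (5926,2805,332)→(332,-2805,5926)
−g: translate: b→-149 (≡-2805 mod 664), so (332,-2805,5926)→(332,-149,18)
−g: flip: (332,-149,18)→(18,149,332)
−g: translate: b→5 (≡149 mod 36), so (18,149,332)→(18,5,24)
−g: reduced (well bottom): (18,5,24) with a≤c, −a<b≤a
flip sign back: reduced form of g is (-18,-5,-24)
reduced forms (-18, -5, -24) vs (-18, -5, -24) ⇒ equivalent

yes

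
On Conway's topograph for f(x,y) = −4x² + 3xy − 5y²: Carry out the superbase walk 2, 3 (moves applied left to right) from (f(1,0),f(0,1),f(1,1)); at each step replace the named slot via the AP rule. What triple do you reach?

start (-4,-5,-6) = (f(1,0),f(0,1),f(1,1))
replace slot 2: 2·((-4)+(-6)) − (-5) = -15 → (-4,-15,-6)
replace slot 3: 2·((-4)+(-15)) − (-6) = -32 → (-4,-15,-32)

-4,-15,-32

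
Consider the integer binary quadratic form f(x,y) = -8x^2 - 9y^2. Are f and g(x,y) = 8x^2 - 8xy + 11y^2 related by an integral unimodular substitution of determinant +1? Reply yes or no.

D₁ = -288, D₂ = -288
f is negative-definite; reduce −f:
−f: reduced (well bottom): (8,0,9) with a≤c, −a<b≤a
flip sign back: reduced form of f is (-8,0,-9)
g: translate: b→8 (≡-8 mod 16), so (8,-8,11)→(8,8,11)
g: reduced (well bottom): (8,8,11) with a≤c, −a<b≤a
reduced forms (-8, 0, -9) vs (8, 8, 11) ⇒ inequivalent

no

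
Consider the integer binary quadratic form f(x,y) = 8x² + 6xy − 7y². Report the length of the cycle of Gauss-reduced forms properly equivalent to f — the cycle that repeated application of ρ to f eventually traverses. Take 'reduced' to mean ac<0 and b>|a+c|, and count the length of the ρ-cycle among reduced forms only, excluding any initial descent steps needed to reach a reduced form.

D = 260, ⌊√D⌋ = 16
river: ρ → (-7,8,7)
river: ρ → (7,6,-8)
river: ρ → (-8,10,5)
river: ρ → (5,10,-8)
river: ρ → (-8,6,7)
river: ρ → (7,8,-7)
river: ρ → (-7,6,8)
river: ρ → (8,10,-5)
river: ρ → (-5,10,8)
river: ρ → (8,6,-7)
ρ-cycle length = 10 (tail of 0 descent steps not counted)

10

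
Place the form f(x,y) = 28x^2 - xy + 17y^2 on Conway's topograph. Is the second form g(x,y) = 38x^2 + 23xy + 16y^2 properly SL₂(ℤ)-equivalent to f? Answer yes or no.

D₁ = -1903, D₂ = -1903
f: flip: (28,-1,17)→(17,1,28)
f: reduced (well bottom): (17,1,28) with a≤c, −a<b≤a
g: flip: (38,23,16)→(16,-23,38)
g: translate: b→9 (≡-23 mod 32), so (16,-23,38)→(16,9,31)
g: reduced (well bottom): (16,9,31) with a≤c, −a<b≤a
reduced forms (17, 1, 28) vs (16, 9, 31) ⇒ inequivalent

no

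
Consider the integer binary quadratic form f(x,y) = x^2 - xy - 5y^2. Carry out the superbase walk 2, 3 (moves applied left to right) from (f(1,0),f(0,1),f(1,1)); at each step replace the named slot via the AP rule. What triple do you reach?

start (1,-5,-5) = (f(1,0),f(0,1),f(1,1))
replace slot 2: 2·(1+(-5)) − (-5) = -3 → (1,-3,-5)
replace slot 3: 2·(1+(-3)) − (-5) = 1 → (1,-3,1)

1,-3,1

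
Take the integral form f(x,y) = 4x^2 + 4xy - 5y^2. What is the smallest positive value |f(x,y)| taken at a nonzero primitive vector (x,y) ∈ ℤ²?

river: ρ → (-5,6,3)
river: ρ → (3,6,-5)
river: ρ → (-5,4,4)
river: ρ → (4,4,-5)
closes: descent 0, river 4
min |a| on river = 3

3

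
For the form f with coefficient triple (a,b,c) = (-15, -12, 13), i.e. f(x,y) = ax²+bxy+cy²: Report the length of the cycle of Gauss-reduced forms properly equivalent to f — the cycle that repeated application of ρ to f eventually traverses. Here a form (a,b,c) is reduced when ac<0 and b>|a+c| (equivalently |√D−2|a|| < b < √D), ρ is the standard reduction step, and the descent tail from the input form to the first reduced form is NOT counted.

D = 924, ⌊√D⌋ = 30
descent: ρ → (13,12,-15)  [lands on river]
river: ρ → (-15,18,10)
river: ρ → (10,22,-11)
river: ρ → (-11,22,10)
river: ρ → (10,18,-15)
river: ρ → (-15,12,13)
river: ρ → (13,14,-14)
river: ρ → (-14,14,13)
ρ-cycle length = 8 (tail of 1 descent step not counted)

8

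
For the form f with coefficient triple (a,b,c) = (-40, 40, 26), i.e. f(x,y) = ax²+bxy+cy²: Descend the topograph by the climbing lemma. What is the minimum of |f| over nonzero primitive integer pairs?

river: ρ → (26,64,-16)
river: ρ → (-16,64,26)
river: ρ → (26,40,-40)
river: ρ → (-40,40,26)
closes: descent 0, river 4
min |a| on river = 16

16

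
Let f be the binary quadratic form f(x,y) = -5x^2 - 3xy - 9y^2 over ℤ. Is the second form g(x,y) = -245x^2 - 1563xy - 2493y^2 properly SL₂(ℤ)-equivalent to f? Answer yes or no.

D₁ = -171, D₂ = -171
f is negative-definite; reduce −f:
−f: reduced (well bottom): (5,3,9) with a≤c, −a<b≤a
flip sign back: reduced form of f is (-5,-3,-9)
g is negative-definite; reduce −g:
−g: translate: b→93 (≡1563 mod 490), so (245,1563,2493)→(245,93,9)
−g: flip: (245,93,9)→(9,-93,245)
−g: translate: b→-3 (≡-93 mod 18), so (9,-93,245)→(9,-3,5)
−g: flip: (9,-3,5)→(5,3,9)
−g: reduced (well bottom): (5,3,9) with a≤c, −a<b≤a
flip sign back: reduced form of g is (-5,-3,-9)
reduced forms (-5, -3, -9) vs (-5, -3, -9) ⇒ equivalent

yes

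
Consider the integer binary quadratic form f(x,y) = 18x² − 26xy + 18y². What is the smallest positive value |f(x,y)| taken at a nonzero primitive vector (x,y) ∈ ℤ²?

translate: b→10 (≡-26 mod 36), so (18,-26,18)→(18,10,10)
flip: (18,10,10)→(10,-10,18)
translate: b→10 (≡-10 mod 20), so (10,-10,18)→(10,10,18)
reduced (well bottom): (10,10,18) with a≤c, −a<b≤a
well minimum = a = 10

10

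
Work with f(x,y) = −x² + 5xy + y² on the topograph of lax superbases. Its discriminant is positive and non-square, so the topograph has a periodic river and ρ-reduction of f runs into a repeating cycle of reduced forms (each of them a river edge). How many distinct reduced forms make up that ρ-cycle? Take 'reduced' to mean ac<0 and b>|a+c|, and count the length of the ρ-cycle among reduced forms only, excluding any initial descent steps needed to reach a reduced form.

D = 29, ⌊√D⌋ = 5
river: ρ → (1,5,-1)
river: ρ → (-1,5,1)
ρ-cycle length = 2 (tail of 0 descent steps not counted)

2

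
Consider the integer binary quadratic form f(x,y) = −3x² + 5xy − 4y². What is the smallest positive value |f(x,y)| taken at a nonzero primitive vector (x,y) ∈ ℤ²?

translate: b→1 (≡-5 mod 6), so (3,-5,4)→(3,1,2)
flip: (3,1,2)→(2,-1,3)
reduced (well bottom): (2,-1,3) with a≤c, −a<b≤a
well minimum |f| = |-2| = 2 (negative-definite)

2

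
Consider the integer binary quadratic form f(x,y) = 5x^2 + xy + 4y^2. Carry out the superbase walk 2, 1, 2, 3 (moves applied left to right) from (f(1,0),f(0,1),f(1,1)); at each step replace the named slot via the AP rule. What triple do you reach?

start (5,4,10) = (f(1,0),f(0,1),f(1,1))
replace slot 2: 2·(5+10) − 4 = 26 → (5,26,10)
replace slot 1: 2·(26+10) − 5 = 67 → (67,26,10)
replace slot 2: 2·(67+10) − 26 = 128 → (67,128,10)
replace slot 3: 2·(67+128) − 10 = 380 → (67,128,380)

67,128,380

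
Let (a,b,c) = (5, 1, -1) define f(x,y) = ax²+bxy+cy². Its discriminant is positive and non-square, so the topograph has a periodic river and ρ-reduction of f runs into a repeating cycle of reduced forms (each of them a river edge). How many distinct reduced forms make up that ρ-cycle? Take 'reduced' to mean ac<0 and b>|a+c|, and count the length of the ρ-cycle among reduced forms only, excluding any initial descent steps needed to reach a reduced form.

D = 21, ⌊√D⌋ = 4
descent: ρ → (-1,3,3)  [lands on river]
river: ρ → (3,3,-1)
ρ-cycle length = 2 (tail of 1 descent step not counted)

2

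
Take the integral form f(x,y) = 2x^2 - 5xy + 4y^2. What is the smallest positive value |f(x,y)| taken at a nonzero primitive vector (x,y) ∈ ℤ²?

translate: b→-1 (≡-5 mod 4), so (2,-5,4)→(2,-1,1)
flip: (2,-1,1)→(1,1,2)
reduced (well bottom): (1,1,2) with a≤c, −a<b≤a
well minimum = a = 1

1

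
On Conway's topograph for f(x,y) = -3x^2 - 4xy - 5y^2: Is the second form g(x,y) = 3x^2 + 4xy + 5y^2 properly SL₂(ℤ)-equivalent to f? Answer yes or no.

D₁ = -44, D₂ = -44
f is negative-definite; reduce −f:
−f: translate: b→-2 (≡4 mod 6), so (3,4,5)→(3,-2,4)
−f: reduced (well bottom): (3,-2,4) with a≤c, −a<b≤a
flip sign back: reduced form of f is (-3,2,-4)
g: translate: b→-2 (≡4 mod 6), so (3,4,5)→(3,-2,4)
g: reduced (well bottom): (3,-2,4) with a≤c, −a<b≤a
reduced forms (-3, 2, -4) vs (3, -2, 4) ⇒ inequivalent

no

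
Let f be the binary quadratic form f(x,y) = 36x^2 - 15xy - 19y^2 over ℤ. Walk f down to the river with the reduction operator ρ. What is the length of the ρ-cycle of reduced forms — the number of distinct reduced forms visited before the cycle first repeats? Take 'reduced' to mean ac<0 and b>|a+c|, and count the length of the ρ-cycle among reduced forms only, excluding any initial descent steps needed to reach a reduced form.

D = 2961, ⌊√D⌋ = 54
descent: ρ → (-19,53,2)  [lands on river]
river: ρ → (2,51,-45)
river: ρ → (-45,39,8)
river: ρ → (8,41,-40)
river: ρ → (-40,39,9)
river: ρ → (9,51,-10)
river: ρ → (-10,49,14)
river: ρ → (14,35,-31)
river: ρ → (-31,27,18)
river: ρ → (18,45,-13)
river: ρ → (-13,33,36)
river: ρ → (36,39,-10)
river: ρ → (-10,41,32)
river: ρ → (32,23,-19)
ρ-cycle length = 14 (tail of 1 descent step not counted)

14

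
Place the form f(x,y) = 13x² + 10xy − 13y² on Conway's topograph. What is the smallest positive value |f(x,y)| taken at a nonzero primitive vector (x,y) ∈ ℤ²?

river: ρ → (-13,16,10)
river: ρ → (10,24,-5)
river: ρ → (-5,26,5)
river: ρ → (5,24,-10)
river: ρ → (-10,16,13)
river: ρ → (13,10,-13)
closes: descent 0, river 6
min |a| on river = 5

5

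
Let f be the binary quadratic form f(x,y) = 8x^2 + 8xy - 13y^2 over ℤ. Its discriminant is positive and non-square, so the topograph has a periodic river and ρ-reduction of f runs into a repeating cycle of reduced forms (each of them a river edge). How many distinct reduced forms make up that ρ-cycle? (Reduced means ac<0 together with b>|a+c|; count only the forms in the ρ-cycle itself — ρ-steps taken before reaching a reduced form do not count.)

D = 480, ⌊√D⌋ = 21
river: ρ → (-13,18,3)
river: ρ → (3,18,-13)
river: ρ → (-13,8,8)
river: ρ → (8,8,-13)
ρ-cycle length = 4 (tail of 0 descent steps not counted)

4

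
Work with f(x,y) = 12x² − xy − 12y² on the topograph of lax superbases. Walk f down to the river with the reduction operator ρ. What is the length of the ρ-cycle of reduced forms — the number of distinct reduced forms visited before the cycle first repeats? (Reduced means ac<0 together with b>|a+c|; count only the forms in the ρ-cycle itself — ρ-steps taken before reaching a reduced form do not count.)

D = 577, ⌊√D⌋ = 24
descent: ρ → (-12,1,12)  [lands on river]
river: ρ → (12,23,-1)
river: ρ → (-1,23,12)
river: ρ → (12,1,-12)
river: ρ → (-12,23,1)
river: ρ → (1,23,-12)
ρ-cycle length = 6 (tail of 1 descent step not counted)

6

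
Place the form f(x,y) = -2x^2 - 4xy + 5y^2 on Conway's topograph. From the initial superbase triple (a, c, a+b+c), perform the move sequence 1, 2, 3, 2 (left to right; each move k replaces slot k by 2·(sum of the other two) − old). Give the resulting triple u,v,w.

start (-2,5,-1) = (f(1,0),f(0,1),f(1,1))
replace slot 1: 2·(5+(-1)) − (-2) = 10 → (10,5,-1)
replace slot 2: 2·(10+(-1)) − 5 = 13 → (10,13,-1)
replace slot 3: 2·(10+13) − (-1) = 47 → (10,13,47)
replace slot 2: 2·(10+47) − 13 = 101 → (10,101,47)

10,101,47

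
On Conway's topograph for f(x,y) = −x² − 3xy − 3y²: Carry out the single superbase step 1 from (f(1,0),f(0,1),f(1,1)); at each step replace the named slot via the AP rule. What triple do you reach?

start (-1,-3,-7) = (f(1,0),f(0,1),f(1,1))
replace slot 1: 2·((-3)+(-7)) − (-1) = -19 → (-19,-3,-7)

-19,-3,-7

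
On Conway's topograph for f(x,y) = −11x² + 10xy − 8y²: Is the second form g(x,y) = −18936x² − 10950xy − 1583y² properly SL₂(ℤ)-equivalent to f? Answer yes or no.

D₁ = -252, D₂ = -252
f is negative-definite; reduce −f:
−f: flip: (11,-10,8)→(8,10,11)
−f: translate: b→-6 (≡10 mod 16), so (8,10,11)→(8,-6,9)
−f: reduced (well bottom): (8,-6,9) with a≤c, −a<b≤a
flip sign back: reduced form of f is (-8,6,-9)
g is negative-definite; reduce −g:
−g: flip: (18936,10950,1583)→(1583,-10950,18936)
−g: translate: b→-1452 (≡-10950 mod 3166), so (1583,-10950,18936)→(1583,-1452,333)
−g: flip: (1583,-1452,333)→(333,1452,1583)
−g: translate: b→120 (≡1452 mod 666), so (333,1452,1583)→(333,120,11)
−g: flip: (333,120,11)→(11,-120,333)
−g: translate: b→-10 (≡-120 mod 22), so (11,-120,333)→(11,-10,8)
−g: flip: (11,-10,8)→(8,10,11)
−g: translate: b→-6 (≡10 mod 16), so (8,10,11)→(8,-6,9)
−g: reduced (well bottom): (8,-6,9) with a≤c, −a<b≤a
flip sign back: reduced form of g is (-8,6,-9)
reduced forms (-8, 6, -9) vs (-8, 6, -9) ⇒ equivalent

yes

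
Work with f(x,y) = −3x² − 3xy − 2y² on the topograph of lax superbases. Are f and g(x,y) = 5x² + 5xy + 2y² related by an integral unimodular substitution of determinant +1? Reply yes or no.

D₁ = -15, D₂ = -15
f is negative-definite; reduce −f:
−f: flip: (3,3,2)→(2,-3,3)
−f: translate: b→1 (≡-3 mod 4), so (2,-3,3)→(2,1,2)
−f: reduced (well bottom): (2,1,2) with a≤c, −a<b≤a
flip sign back: reduced form of f is (-2,-1,-2)
g: flip: (5,5,2)→(2,-5,5)
g: translate: b→-1 (≡-5 mod 4), so (2,-5,5)→(2,-1,2)
g: flip: (2,-1,2)→(2,1,2)
g: reduced (well bottom): (2,1,2) with a≤c, −a<b≤a
reduced forms (-2, -1, -2) vs (2, 1, 2) ⇒ inequivalent

no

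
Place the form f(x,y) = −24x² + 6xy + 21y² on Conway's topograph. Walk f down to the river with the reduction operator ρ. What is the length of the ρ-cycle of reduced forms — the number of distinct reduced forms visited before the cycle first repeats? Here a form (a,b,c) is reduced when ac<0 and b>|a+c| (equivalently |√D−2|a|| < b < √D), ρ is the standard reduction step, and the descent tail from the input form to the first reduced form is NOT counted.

D = 2052, ⌊√D⌋ = 45
river: ρ → (21,36,-9)
river: ρ → (-9,36,21)
river: ρ → (21,6,-24)
river: ρ → (-24,42,3)
river: ρ → (3,42,-24)
river: ρ → (-24,6,21)
ρ-cycle length = 6 (tail of 0 descent steps not counted)

6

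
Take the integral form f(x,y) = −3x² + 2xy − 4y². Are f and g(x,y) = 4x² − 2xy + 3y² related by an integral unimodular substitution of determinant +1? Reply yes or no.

D₁ = -44, D₂ = -44
f is negative-definite; reduce −f:
−f: reduced (well bottom): (3,-2,4) with a≤c, −a<b≤a
flip sign back: reduced form of f is (-3,2,-4)
g: flip: (4,-2,3)→(3,2,4)
g: reduced (well bottom): (3,2,4) with a≤c, −a<b≤a
reduced forms (-3, 2, -4) vs (3, 2, 4) ⇒ inequivalent

no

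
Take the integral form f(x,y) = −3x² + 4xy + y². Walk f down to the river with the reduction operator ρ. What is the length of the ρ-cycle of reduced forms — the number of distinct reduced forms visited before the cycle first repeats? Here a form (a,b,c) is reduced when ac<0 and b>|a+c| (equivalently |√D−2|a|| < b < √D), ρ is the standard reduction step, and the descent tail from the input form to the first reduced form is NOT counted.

D = 28, ⌊√D⌋ = 5
river: ρ → (1,4,-3)
river: ρ → (-3,2,2)
river: ρ → (2,2,-3)
river: ρ → (-3,4,1)
ρ-cycle length = 4 (tail of 0 descent steps not counted)

4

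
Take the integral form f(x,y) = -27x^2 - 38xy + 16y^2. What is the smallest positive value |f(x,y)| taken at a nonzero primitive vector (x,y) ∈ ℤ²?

descent: ρ → (16,38,-27)  [lands on river]
river: ρ → (-27,16,27)
river: ρ → (27,38,-16)
river: ρ → (-16,26,39)
river: ρ → (39,52,-3)
river: ρ → (-3,56,3)
river: ρ → (3,52,-39)
river: ρ → (-39,26,16)
closes: descent 1, river 8
min |a| on river = 3

3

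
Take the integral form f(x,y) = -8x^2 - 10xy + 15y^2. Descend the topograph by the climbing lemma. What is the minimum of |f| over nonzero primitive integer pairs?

descent: ρ → (15,10,-8)  [lands on river]
river: ρ → (-8,22,3)
river: ρ → (3,20,-15)
river: ρ → (-15,10,8)
river: ρ → (8,22,-3)
river: ρ → (-3,20,15)
closes: descent 1, river 6
min |a| on river = 3

3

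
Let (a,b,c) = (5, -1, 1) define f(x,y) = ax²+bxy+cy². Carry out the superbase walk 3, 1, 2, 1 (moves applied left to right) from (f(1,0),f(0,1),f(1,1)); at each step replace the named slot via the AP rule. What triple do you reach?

start (5,1,5) = (f(1,0),f(0,1),f(1,1))
replace slot 3: 2·(5+1) − 5 = 7 → (5,1,7)
replace slot 1: 2·(1+7) − 5 = 11 → (11,1,7)
replace slot 2: 2·(11+7) − 1 = 35 → (11,35,7)
replace slot 1: 2·(35+7) − 11 = 73 → (73,35,7)

73,35,7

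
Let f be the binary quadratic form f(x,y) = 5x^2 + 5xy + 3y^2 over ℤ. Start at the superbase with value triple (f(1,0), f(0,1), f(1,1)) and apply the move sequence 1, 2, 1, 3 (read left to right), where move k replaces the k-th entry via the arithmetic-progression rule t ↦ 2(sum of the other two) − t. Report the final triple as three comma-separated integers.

start (5,3,13) = (f(1,0),f(0,1),f(1,1))
replace slot 1: 2·(3+13) − 5 = 27 → (27,3,13)
replace slot 2: 2·(27+13) − 3 = 77 → (27,77,13)
replace slot 1: 2·(77+13) − 27 = 153 → (153,77,13)
replace slot 3: 2·(153+77) − 13 = 447 → (153,77,447)

153,77,447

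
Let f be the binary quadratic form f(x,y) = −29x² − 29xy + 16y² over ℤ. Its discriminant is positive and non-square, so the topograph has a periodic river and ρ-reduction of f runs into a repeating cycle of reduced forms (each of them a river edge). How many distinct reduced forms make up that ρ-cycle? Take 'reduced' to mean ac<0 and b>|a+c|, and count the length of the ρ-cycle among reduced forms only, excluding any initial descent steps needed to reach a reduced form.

D = 2697, ⌊√D⌋ = 51
descent: ρ → (16,29,-29)  [lands on river]
river: ρ → (-29,29,16)
river: ρ → (16,35,-23)
river: ρ → (-23,11,28)
river: ρ → (28,45,-6)
river: ρ → (-6,51,4)
river: ρ → (4,45,-42)
river: ρ → (-42,39,7)
river: ρ → (7,45,-24)
river: ρ → (-24,51,1)
river: ρ → (1,51,-24)
river: ρ → (-24,45,7)
river: ρ → (7,39,-42)
river: ρ → (-42,45,4)
river: ρ → (4,51,-6)
river: ρ → (-6,45,28)
river: ρ → (28,11,-23)
river: ρ → (-23,35,16)
ρ-cycle length = 18 (tail of 1 descent step not counted)

18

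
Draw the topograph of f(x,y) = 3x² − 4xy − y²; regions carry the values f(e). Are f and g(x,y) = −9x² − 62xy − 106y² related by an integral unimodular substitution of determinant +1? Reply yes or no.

D₁ = 28, D₂ = 28
river cycle of f (length 4): (-1, 4, 3), (3, 2, -2), (-2, 2, 3), (3, 4, -1)
river cycle of g (length 4): (-1, 4, 3), (3, 2, -2), (-2, 2, 3), (3, 4, -1)
cycles coincide ⇒ equivalent

yes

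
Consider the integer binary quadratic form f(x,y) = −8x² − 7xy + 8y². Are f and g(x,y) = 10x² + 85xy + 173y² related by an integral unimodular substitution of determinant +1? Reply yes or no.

D₁ = 305, D₂ = 305
river cycle of f (length 8): (8, 7, -8), (-8, 9, 7), (7, 5, -10), (-10, 15, 2), (2, 17, -2), (-2, 15, 10), (10, 5, -7), (-7, 9, 8)
river cycle of g (length 8): (10, 5, -7), (-7, 9, 8), (8, 7, -8), (-8, 9, 7), (7, 5, -10), (-10, 15, 2), (2, 17, -2), (-2, 15, 10)
cycles coincide ⇒ equivalent

yes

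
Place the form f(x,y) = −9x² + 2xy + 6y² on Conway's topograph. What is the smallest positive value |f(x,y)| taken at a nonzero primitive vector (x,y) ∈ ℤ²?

descent: ρ → (6,10,-5)  [lands on river]
river: ρ → (-5,10,6)
river: ρ → (6,14,-1)
river: ρ → (-1,14,6)
closes: descent 1, river 4
min |a| on river = 1

1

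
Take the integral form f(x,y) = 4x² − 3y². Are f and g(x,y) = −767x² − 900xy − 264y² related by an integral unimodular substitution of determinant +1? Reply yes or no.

D₁ = 48, D₂ = 48
river cycle of f (length 2): (-3, 6, 1), (1, 6, -3)
river cycle of g (length 2): (-3, 6, 1), (1, 6, -3)
cycles coincide ⇒ equivalent

yes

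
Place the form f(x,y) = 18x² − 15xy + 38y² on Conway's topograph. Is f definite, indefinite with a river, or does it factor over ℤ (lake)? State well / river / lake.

D = b²−4ac = (-15)² − 4·18·38 = -2511
D < 0 ⇒ definite ⇒ every region one sign ⇒ single well

well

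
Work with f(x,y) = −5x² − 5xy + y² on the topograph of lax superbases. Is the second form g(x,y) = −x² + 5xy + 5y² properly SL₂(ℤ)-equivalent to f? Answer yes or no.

D₁ = 45, D₂ = 45
river cycle of f (length 2): (1, 5, -5), (-5, 5, 1)
river cycle of g (length 2): (5, 5, -1), (-1, 5, 5)
cycles differ ⇒ inequivalent

no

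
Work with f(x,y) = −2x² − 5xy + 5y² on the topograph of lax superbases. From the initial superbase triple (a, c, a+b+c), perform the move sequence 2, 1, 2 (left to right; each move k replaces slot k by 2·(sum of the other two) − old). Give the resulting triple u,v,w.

start (-2,5,-2) = (f(1,0),f(0,1),f(1,1))
replace slot 2: 2·((-2)+(-2)) − 5 = -13 → (-2,-13,-2)
replace slot 1: 2·((-13)+(-2)) − (-2) = -28 → (-28,-13,-2)
replace slot 2: 2·((-28)+(-2)) − (-13) = -47 → (-28,-47,-2)

-28,-47,-2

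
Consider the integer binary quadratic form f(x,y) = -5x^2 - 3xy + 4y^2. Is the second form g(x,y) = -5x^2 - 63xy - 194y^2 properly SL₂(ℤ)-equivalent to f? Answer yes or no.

D₁ = 89, D₂ = 89
river cycle of f (length 14): (4, 3, -5), (-5, 7, 2), (2, 9, -1), (-1, 9, 2), (2, 7, -5), (-5, 3, 4), (4, 5, -4), (-4, 3, 5), (5, 7, -2), (-2, 9, 1), … (4 more)
river cycle of g (length 14): (-5, 7, 2), (2, 9, -1), (-1, 9, 2), (2, 7, -5), (-5, 3, 4), (4, 5, -4), (-4, 3, 5), (5, 7, -2), (-2, 9, 1), (1, 9, -2), … (4 more)
cycles coincide ⇒ equivalent

yes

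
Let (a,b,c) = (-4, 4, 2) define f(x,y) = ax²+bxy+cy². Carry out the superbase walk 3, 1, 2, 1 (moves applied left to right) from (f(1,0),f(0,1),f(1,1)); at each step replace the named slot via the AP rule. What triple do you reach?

start (-4,2,2) = (f(1,0),f(0,1),f(1,1))
replace slot 3: 2·((-4)+2) − 2 = -6 → (-4,2,-6)
replace slot 1: 2·(2+(-6)) − (-4) = -4 → (-4,2,-6)
replace slot 2: 2·((-4)+(-6)) − 2 = -22 → (-4,-22,-6)
replace slot 1: 2·((-22)+(-6)) − (-4) = -52 → (-52,-22,-6)

-52,-22,-6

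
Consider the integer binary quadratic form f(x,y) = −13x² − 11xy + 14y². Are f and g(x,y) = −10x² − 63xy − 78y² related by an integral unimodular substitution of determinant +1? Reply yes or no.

D₁ = 849, D₂ = 849
river cycle of f (length 34): (14, 11, -13), (-13, 15, 12), (12, 9, -16), (-16, 23, 5), (5, 27, -6), (-6, 21, 17), (17, 13, -10), (-10, 27, 3), (3, 27, -10), (-10, 13, 17), … (24 more)
river cycle of g (length 34): (-10, 17, 14), (14, 11, -13), (-13, 15, 12), (12, 9, -16), (-16, 23, 5), (5, 27, -6), (-6, 21, 17), (17, 13, -10), (-10, 27, 3), (3, 27, -10), … (24 more)
cycles coincide ⇒ equivalent

yes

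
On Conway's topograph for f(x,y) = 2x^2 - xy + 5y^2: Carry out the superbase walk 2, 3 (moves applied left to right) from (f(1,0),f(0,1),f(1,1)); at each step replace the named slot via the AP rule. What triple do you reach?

start (2,5,6) = (f(1,0),f(0,1),f(1,1))
replace slot 2: 2·(2+6) − 5 = 11 → (2,11,6)
replace slot 3: 2·(2+11) − 6 = 20 → (2,11,20)

2,11,20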